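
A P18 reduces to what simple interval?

perfect 4th

Subtracting seven from the interval number removes an octave: 18 − 14 = 4.
So a perfect eighteenth is 2 octaves plus a perfect fourth. The quality is unchanged.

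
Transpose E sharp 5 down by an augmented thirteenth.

The thirteenth's letter: E down six letter names plus an octave → G.
Moving 22 semitones down from E#5 (the size of an augmented thirteenth) reaches G3.

G 3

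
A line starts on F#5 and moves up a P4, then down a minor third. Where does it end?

G#5

A perfect fourth up from F#5 is B5.
B5 down a minor third → G#5 (3 semitones).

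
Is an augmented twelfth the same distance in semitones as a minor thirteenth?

An augmented twelfth = 20 semitones = a minor thirteenth; enharmonically equal.

Yes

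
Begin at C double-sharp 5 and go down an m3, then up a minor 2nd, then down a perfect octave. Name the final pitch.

Down a minor third from C##5: A##4 (3 semitones down).
A minor second up from A##4 is B#4.
A perfect octave down from B#4 is B#3.

B sharp 3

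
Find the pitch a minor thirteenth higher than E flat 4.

C flat 6

The thirteenth's letter: E up six letter names plus an octave → C.
Moving 20 semitones up from Eb4 (the size of a minor thirteenth) reaches Cb6.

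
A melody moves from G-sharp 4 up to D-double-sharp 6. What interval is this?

G to D spans five letter names (G-A-B-C-D), plus an octave, so the interval is some kind of twelfth.
The perfect twelfth is 19 semitones; here we have 20, one semitone wider: augmented.
(Equivalently, a compound augmented fifth: an augmented fifth plus an octave.)

augmented twelfth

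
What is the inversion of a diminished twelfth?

A4

First reduce the compound diminished twelfth to its simple form, a diminished fifth.
Interval numbers invert to sum to nine: 5 + 4 = 9, so a fifth inverts to a fourth.
And diminished becomes augmented under inversion, so we get an augmented fourth.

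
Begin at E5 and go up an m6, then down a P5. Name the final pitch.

F5

Up a minor sixth from E5: C6 (8 semitones up).
A perfect fifth down from C6 is F5.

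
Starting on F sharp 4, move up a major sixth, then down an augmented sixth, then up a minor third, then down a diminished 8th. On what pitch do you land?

A 3

F#4 up a major sixth → D#5 (9 semitones).
Down an augmented sixth from D#5: F4 (10 semitones down).
F4 up a minor third → Ab4 (3 semitones).
A diminished octave down from Ab4 is A3.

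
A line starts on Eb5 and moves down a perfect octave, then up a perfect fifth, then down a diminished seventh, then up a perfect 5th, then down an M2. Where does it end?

F#4

Down a perfect octave from Eb5: Eb4 (12 semitones down).
Up a perfect fifth from Eb4: Bb4 (7 semitones up).
Bb4 down a diminished seventh → C#4 (9 semitones).
A perfect fifth up from C#4 is G#4.
G#4 down a major second → F#4 (2 semitones).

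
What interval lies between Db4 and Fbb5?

diminished 10th

D to F spans three letter names (D-E-F), plus an octave: a tenth.
Db4 to Fbb5 spans 14 semitones — two semitones narrower than the major tenth (16) — giving a diminished tenth.
(Equivalently, a compound diminished third: a diminished third plus an octave.)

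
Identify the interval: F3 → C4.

F to C spans five letter names (F-G-A-B-C) — that makes it a fifth of some quality.
F3 to C4 is 7 semitones, matching the perfect fifth exactly, so the quality is perfect.

perfect fifth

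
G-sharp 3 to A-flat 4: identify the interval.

G to A spans two letter names (G-A), plus an octave: a ninth.
A major ninth would be 14 semitones; G#3 to Ab4 is 12, two semitones narrower, so the interval is diminished.

diminished ninth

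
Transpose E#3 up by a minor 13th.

The thirteenth's letter: E up six letter names plus an octave → C.
Moving 20 semitones up from E#3 (the size of a minor thirteenth) reaches C#5.

C#5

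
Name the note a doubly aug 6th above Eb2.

C##3

Counting six letter names up from E lands on C.
A doubly augmented sixth spans 11 semitones, so from Eb2 the target pitch is C##3.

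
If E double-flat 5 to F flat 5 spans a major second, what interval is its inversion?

minor 7th

Interval numbers invert to sum to nine: 2 + 7 = 9, so a second inverts to a seventh.
Quality inverts too: major becomes minor. That makes the inversion a minor seventh.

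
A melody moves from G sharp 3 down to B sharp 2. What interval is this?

minor sixth

Descending from G#3 to B#2 is the same interval as ascending B#2 to G#3.
B to G spans six letter names (B-C-D-E-F-G), so the interval is some kind of sixth.
At 8 semitones, B#2→G#3 falls one short of a major sixth: minor.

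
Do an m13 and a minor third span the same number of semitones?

No

A minor thirteenth spans 20 semitones; a minor third spans 3 semitones. They differ by 17.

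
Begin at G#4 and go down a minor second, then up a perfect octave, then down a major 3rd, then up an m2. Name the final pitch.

A minor second down from G#4 is F##4.
Up a perfect octave from F##4: F##5 (12 semitones up).
A major third down from F##5 is D#5.
A minor second up from D#5 is E5.

E5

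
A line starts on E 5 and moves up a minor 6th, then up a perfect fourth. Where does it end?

Up a minor sixth from E5: C6 (8 semitones up).
C6 up a perfect fourth → F6 (5 semitones).

F 6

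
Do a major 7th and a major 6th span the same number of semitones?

No

A major seventh is 11 semitones but a major sixth is 9 semitones — different sizes.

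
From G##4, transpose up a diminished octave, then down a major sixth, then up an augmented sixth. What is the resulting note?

G##4 up a diminished octave → G#5 (11 semitones).
G#5 down a major sixth → B4 (9 semitones).
B4 up an augmented sixth → G##5 (10 semitones).

G##5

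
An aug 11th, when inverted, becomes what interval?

First reduce the compound augmented eleventh to its simple form, an augmented fourth.
Interval numbers invert to sum to nine: 4 + 5 = 9, so a fourth inverts to a fifth.
And augmented becomes diminished under inversion, so we get a diminished fifth.

d5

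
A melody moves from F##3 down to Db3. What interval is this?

AA3

Descending from F##3 to Db3 is the same interval as ascending Db3 to F##3.
D to F spans three letter names (D-E-F): a third.
A major third would be 4 semitones; Db3 to F##3 is 6, two semitones wider, so the interval is doubly augmented.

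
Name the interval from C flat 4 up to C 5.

C to C is the same letter name, plus an octave: an octave.
Cb4 to C5 spans 13 semitones — one semitone wider than the perfect octave (12) — giving an augmented octave.

augmented octave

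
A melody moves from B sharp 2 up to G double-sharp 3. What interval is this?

B to G spans six letter names (B-C-D-E-F-G): a sixth.
The major sixth spans 9 semitones, and B#2 to G##3 is exactly 9 semitones — so this is a major sixth.

M6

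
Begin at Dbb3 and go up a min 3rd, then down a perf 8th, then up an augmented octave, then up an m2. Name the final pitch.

Dbb3 up a minor third → Fbb3 (3 semitones).
A perfect octave down from Fbb3 is Fbb2.
Fbb2 up an augmented octave → Fb3 (13 semitones).
Fb3 up a minor second → Gbb3 (1 semitone).

Gbb3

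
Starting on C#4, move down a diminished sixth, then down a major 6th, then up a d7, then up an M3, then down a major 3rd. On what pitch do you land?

A diminished sixth down from C#4 is E##3.
E##3 down a major sixth → G##2 (9 semitones).
A diminished seventh up from G##2 is F#3.
A major third up from F#3 is A#3.
A major third down from A#3 is F#3.

F#3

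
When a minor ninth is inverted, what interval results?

M7

First reduce the compound minor ninth to its simple form, a minor second.
The rule of nine gives the new number: 9 − 2 = 7, so a second becomes a seventh.
The quality also flips — minor becomes major — giving a major seventh.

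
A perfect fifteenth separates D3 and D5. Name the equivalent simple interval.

Take out an octave (7 from the number): 15 − 7 = 8.
That makes a perfect fifteenth a compound perfect octave — an octave plus a perfect octave.

P8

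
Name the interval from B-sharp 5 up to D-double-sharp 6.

major third

B to D spans three letter names (B-C-D), so the interval is some kind of third.
Counting semitones, B#5→D##6 is 4, which is the major third.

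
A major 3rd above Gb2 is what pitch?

Three letter names up from G: B.
A major third spans 4 semitones, so from Gb2 the target pitch is Bb2.

Bb2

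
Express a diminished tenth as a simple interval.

Subtracting seven from the interval number removes an octave: 10 − 7 = 3.
That makes a diminished tenth a compound diminished third — an octave plus a diminished third.

diminished 3rd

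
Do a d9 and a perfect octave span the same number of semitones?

A diminished ninth = 12 semitones = a perfect octave; enharmonically equal.

Yes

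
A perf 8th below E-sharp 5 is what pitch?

E-sharp 4

An octave keeps the letter name E, an octave down from E.
A perfect octave spans 12 semitones, so from E#5 the target pitch is E#4.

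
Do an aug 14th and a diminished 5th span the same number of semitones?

An augmented fourteenth is 24 semitones but a diminished fifth is 6 semitones — different sizes.

No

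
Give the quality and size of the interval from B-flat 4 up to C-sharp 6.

augmented 9th

B to C spans two letter names (B-C), plus an octave: a ninth.
The major ninth is 14 semitones; here we have 15, one semitone wider: augmented.
(Equivalently, a compound augmented second: an augmented second plus an octave.)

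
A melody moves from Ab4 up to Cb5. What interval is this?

minor 3rd

A to C spans three letter names (A-B-C), so the interval is some kind of third.
Ab4 to Cb5 is 3 semitones, a half step short of the major third (4), so this is minor.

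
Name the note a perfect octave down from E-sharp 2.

E-sharp 1

The letter stays E (same as the start), shifted an octave down.
A perfect octave spans 12 semitones, so from E#2 the target pitch is E#1.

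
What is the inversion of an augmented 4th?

Interval numbers invert to sum to nine: 4 + 5 = 9, so a fourth inverts to a fifth.
The quality also flips — augmented becomes diminished — giving a diminished fifth.

diminished 5th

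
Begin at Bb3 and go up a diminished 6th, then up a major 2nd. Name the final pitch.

Abb4

Bb3 up a diminished sixth → Gbb4 (7 semitones).
Up a major second from Gbb4: Abb4 (2 semitones up).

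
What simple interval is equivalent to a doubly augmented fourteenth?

Subtracting seven from the interval number removes an octave: 14 − 7 = 7.
So a doubly augmented fourteenth is an octave plus a doubly augmented seventh. The quality is unchanged.

AA7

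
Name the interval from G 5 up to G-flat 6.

diminished octave

G to G is the same letter name, plus an octave: an octave.
G5 to Gb6 spans 11 semitones — one semitone narrower than the perfect octave (12) — giving a diminished octave.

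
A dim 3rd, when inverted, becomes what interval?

Interval numbers invert to sum to nine: 3 + 6 = 9, so a third inverts to a sixth.
And diminished becomes augmented under inversion, so we get an augmented sixth.

augmented sixth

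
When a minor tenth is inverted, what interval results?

major sixth

First reduce the compound minor tenth to its simple form, a minor third.
Inverted interval numbers add to nine, so a third pairs with a sixth (3 + 6 = 9).
The quality also flips — minor becomes major — giving a major sixth.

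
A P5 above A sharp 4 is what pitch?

E sharp 5

The fifth takes the letter from A up to E.
A perfect fifth spans 7 semitones, so from A#4 the target pitch is E#5.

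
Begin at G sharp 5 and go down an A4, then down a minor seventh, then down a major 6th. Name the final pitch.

G#5 down an augmented fourth → D5 (6 semitones).
Down a minor seventh from D5: E4 (10 semitones down).
Down a major sixth from E4: G3 (9 semitones down).

G 3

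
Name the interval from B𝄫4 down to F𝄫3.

augmented eleventh

Descending from Bbb4 to Fbb3 is the same interval as ascending Fbb3 to Bbb4.
F to B spans four letter names (F-G-A-B), plus an octave: an eleventh.
Fbb3 to Bbb4 spans 18 semitones — one semitone wider than the perfect eleventh (17) — giving an augmented eleventh.
(Equivalently, a compound augmented fourth: an augmented fourth plus an octave.)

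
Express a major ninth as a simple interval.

M2

Take out an octave (7 from the number): 9 − 7 = 2.
That makes a major ninth a compound major second — an octave plus a major second.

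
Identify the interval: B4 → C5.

minor second

B to C spans two letter names (B-C): a second.
B4 to C5 is 1 semitone, a half step short of the major second (2), so this is minor.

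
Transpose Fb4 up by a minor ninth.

Gbb5

The ninth's letter: F up two letter names plus an octave → G.
A minor ninth spans 13 semitones, so from Fb4 the target pitch is Gbb5.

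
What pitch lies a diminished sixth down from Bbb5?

Counting six letter names down from B lands on D.
A diminished sixth spans 7 semitones, so from Bbb5 the target pitch is D5.

D5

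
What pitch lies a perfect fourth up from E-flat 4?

A-flat 4

The fourth takes the letter from E up to A.
A perfect fourth is 5 semitones; 5 semitones up from Eb4 gives Ab4.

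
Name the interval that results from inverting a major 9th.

First reduce the compound major ninth to its simple form, a major second.
Interval numbers invert to sum to nine: 2 + 7 = 9, so a second inverts to a seventh.
Quality inverts too: major becomes minor. That makes the inversion a minor seventh.

minor seventh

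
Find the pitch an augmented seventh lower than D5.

Ebb4

The seventh takes the letter from D down to E.
An augmented seventh is 12 semitones; 12 semitones down from D5 gives Ebb4.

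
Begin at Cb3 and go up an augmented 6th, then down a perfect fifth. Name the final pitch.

Up an augmented sixth from Cb3: A3 (10 semitones up).
A perfect fifth down from A3 is D3.

D3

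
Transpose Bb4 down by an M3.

Gb4

Three letter names down from B: G.
Moving 4 semitones down from Bb4 (the size of a major third) reaches Gb4.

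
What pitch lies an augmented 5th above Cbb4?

Gb4

Five letter names up from C: G.
An augmented fifth spans 8 semitones, so from Cbb4 the target pitch is Gb4.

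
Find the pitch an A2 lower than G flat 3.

F double-flat 3

Two letter names down from G: F.
Moving 3 semitones down from Gb3 (the size of an augmented second) reaches Fbb3.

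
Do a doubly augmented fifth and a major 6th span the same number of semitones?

Yes

A doubly augmented fifth = 9 semitones = a major sixth; enharmonically equal.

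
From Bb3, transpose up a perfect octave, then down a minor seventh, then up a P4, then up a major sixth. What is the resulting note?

D5

Up a perfect octave from Bb3: Bb4 (12 semitones up).
Bb4 down a minor seventh → C4 (10 semitones).
C4 up a perfect fourth → F4 (5 semitones).
Up a major sixth from F4: D5 (9 semitones up).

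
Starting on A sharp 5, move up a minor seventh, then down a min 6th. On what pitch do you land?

A minor seventh up from A#5 is G#6.
G#6 down a minor sixth → B#5 (8 semitones).

B sharp 5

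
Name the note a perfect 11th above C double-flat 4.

Four letters up from C (plus an octave) reaches F.
Moving 17 semitones up from Cbb4 (the size of a perfect eleventh) reaches Fbb5.

F double-flat 5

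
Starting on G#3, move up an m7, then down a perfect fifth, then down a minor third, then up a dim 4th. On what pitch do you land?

A minor seventh up from G#3 is F#4.
Down a perfect fifth from F#4: B3 (7 semitones down).
B3 down a minor third → G#3 (3 semitones).
G#3 up a diminished fourth → C4 (4 semitones).

C4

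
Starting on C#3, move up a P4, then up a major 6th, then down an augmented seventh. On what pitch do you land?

Eb3

Up a perfect fourth from C#3: F#3 (5 semitones up).
A major sixth up from F#3 is D#4.
Down an augmented seventh from D#4: Eb3 (12 semitones down).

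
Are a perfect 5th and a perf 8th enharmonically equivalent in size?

No

A perfect fifth is 7 semitones but a perfect octave is 12 semitones — different sizes.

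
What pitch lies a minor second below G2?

F#2

The second takes the letter from G down to F.
Moving 1 semitone down from G2 (the size of a minor second) reaches F#2.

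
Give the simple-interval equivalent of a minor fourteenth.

Subtracting seven from the interval number removes an octave: 14 − 7 = 7.
Quality carries through unchanged, so the simple form is a minor seventh.

minor 7th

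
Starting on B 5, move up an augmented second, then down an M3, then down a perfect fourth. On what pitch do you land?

E sharp 5

An augmented second up from B5 is C##6.
A major third down from C##6 is A#5.
A perfect fourth down from A#5 is E#5.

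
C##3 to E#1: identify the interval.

M13

Descending from C##3 to E#1 is the same interval as ascending E#1 to C##3.
E to C spans six letter names (E-F-G-A-B-C), plus an octave: a thirteenth.
The major thirteenth spans 21 semitones, and E#1 to C##3 is exactly 21 semitones — so this is a major thirteenth.
(Equivalently, a compound major sixth: a major sixth plus an octave.)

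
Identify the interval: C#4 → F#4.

P4

C to F spans four letter names (C-D-E-F) — that makes it a fourth of some quality.
The perfect fourth spans 5 semitones, and C#4 to F#4 is exactly 5 semitones — so this is a perfect fourth.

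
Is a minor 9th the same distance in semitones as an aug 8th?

Yes

Both span 13 semitones: a minor ninth and an augmented octave are the same chromatic distance.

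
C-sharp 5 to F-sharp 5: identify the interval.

perfect fourth

C to F spans four letter names (C-D-E-F): a fourth.
Counting semitones, C#5→F#5 is 5, which is the perfect fourth.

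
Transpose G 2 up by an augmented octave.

An octave keeps the letter name G, an octave up from G.
An augmented octave is 13 semitones; 13 semitones up from G2 gives G#3.

G-sharp 3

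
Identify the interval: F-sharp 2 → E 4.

minor 14th

F to E spans seven letter names (F-G-A-B-C-D-E), plus an octave: a fourteenth.
A major fourteenth would be 23 semitones, but F#2 to E4 is 22 — one semitone narrower, making it a minor fourteenth.
(Equivalently, a compound minor seventh: a minor seventh plus an octave.)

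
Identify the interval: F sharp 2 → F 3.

diminished octave

F to F is the same letter name, plus an octave: an octave.
A perfect octave would be 12 semitones; F#2 to F3 is 11, one semitone narrower, so the interval is diminished.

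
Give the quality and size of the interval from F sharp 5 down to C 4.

augmented eleventh

Descending from F#5 to C4 is the same interval as ascending C4 to F#5.
C to F spans four letter names (C-D-E-F), plus an octave, so the interval is some kind of eleventh.
A perfect eleventh would be 17 semitones; C4 to F#5 is 18, one semitone wider, so the interval is augmented.
(Equivalently, a compound augmented fourth: an augmented fourth plus an octave.)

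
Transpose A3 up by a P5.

E4

Counting five letter names up from A lands on E.
Moving 7 semitones up from A3 (the size of a perfect fifth) reaches E4.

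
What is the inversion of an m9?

M7

First reduce the compound minor ninth to its simple form, a minor second.
The rule of nine gives the new number: 9 − 2 = 7, so a second becomes a seventh.
And minor becomes major under inversion, so we get a major seventh.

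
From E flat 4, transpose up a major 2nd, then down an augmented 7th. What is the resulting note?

A major second up from Eb4 is F4.
F4 down an augmented seventh → Gbb3 (12 semitones).

G double-flat 3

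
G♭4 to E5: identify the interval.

A6

G to E spans six letter names (G-A-B-C-D-E) — that makes it a sixth of some quality.
Gb4 to E5 spans 10 semitones — one semitone wider than the major sixth (9) — giving an augmented sixth.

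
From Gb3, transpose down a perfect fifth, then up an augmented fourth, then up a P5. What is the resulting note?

Down a perfect fifth from Gb3: Cb3 (7 semitones down).
Cb3 up an augmented fourth → F3 (6 semitones).
A perfect fifth up from F3 is C4.

C4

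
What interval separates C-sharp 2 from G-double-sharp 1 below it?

Descending from C#2 to G##1 is the same interval as ascending G##1 to C#2.
G to C spans four letter names (G-A-B-C), so the interval is some kind of fourth.
The perfect fourth is 5 semitones; here we have 4, one semitone narrower: diminished.

diminished 4th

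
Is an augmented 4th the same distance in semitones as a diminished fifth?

Yes

An augmented fourth spans 6 semitones, and a diminished fifth also spans 6 semitones — they're enharmonic.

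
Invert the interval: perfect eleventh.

First reduce the compound perfect eleventh to its simple form, a perfect fourth.
Inverted interval numbers add to nine, so a fourth pairs with a fifth (4 + 5 = 9).
Quality inverts too: perfect stays perfect. That makes the inversion a perfect fifth.

P5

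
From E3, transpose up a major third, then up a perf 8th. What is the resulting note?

G#4

E3 up a major third → G#3 (4 semitones).
G#3 up a perfect octave → G#4 (12 semitones).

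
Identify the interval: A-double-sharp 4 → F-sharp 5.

diminished 6th

A to F spans six letter names (A-B-C-D-E-F), so the interval is some kind of sixth.
A##4 to F#5 spans 7 semitones — two semitones narrower than the major sixth (9) — giving a diminished sixth.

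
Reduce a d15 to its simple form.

d8

Take out an octave (7 from the number): 15 − 7 = 8.
Quality carries through unchanged, so the simple form is a diminished octave.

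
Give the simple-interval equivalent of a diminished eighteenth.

diminished 4th

Each octave removed subtracts seven from the number: 18 − 14 = 4.
That makes a diminished eighteenth a compound diminished fourth — 2 octaves plus a diminished fourth.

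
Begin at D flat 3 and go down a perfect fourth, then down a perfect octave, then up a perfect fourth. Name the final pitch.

D flat 2

Down a perfect fourth from Db3: Ab2 (5 semitones down).
A perfect octave down from Ab2 is Ab1.
Ab1 up a perfect fourth → Db2 (5 semitones).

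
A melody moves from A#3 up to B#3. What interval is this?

M2

A to B spans two letter names (A-B): a second.
A#3 to B#3 is 2 semitones, matching the major second exactly, so the quality is major.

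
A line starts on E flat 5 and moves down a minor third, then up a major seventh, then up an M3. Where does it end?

A minor third down from Eb5 is C5.
Up a major seventh from C5: B5 (11 semitones up).
B5 up a major third → D#6 (4 semitones).

D sharp 6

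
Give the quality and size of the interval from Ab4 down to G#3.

diminished ninth

Descending from Ab4 to G#3 is the same interval as ascending G#3 to Ab4.
G to A spans two letter names (G-A), plus an octave, so the interval is some kind of ninth.
G#3 to Ab4 spans 12 semitones — two semitones narrower than the major ninth (14) — giving a diminished ninth.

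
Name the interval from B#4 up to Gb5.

B to G spans six letter names (B-C-D-E-F-G), so the interval is some kind of sixth.
B#4 to Gb5 spans 6 semitones — three semitones narrower than the major sixth (9) — giving a doubly diminished sixth.

doubly diminished sixth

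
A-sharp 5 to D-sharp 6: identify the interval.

P4

A to D spans four letter names (A-B-C-D) — that makes it a fourth of some quality.
The perfect fourth spans 5 semitones, and A#5 to D#6 is exactly 5 semitones — so this is a perfect fourth.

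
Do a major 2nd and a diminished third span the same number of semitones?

Yes

Both span 2 semitones: a major second and a diminished third are the same chromatic distance.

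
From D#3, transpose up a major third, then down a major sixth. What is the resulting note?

A#2

D#3 up a major third → F##3 (4 semitones).
F##3 down a major sixth → A#2 (9 semitones).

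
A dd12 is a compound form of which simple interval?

doubly diminished 5th

Take out an octave (7 from the number): 12 − 7 = 5.
So a doubly diminished twelfth is an octave plus a doubly diminished fifth. The quality is unchanged.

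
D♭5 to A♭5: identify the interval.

perfect fifth

D to A spans five letter names (D-E-F-G-A): a fifth.
Db5 to Ab5 is 7 semitones, matching the perfect fifth exactly, so the quality is perfect.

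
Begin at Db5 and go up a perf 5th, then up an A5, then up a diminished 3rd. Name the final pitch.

A perfect fifth up from Db5 is Ab5.
Ab5 up an augmented fifth → E6 (8 semitones).
A diminished third up from E6 is Gb6.

Gb6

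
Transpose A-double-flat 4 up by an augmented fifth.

The fifth takes the letter from A up to E.
An augmented fifth is 8 semitones; 8 semitones up from Abb4 gives Eb5.

E-flat 5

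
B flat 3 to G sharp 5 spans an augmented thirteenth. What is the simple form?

augmented 6th

Subtracting seven from the interval number removes an octave: 13 − 7 = 6.
That makes an augmented thirteenth a compound augmented sixth — an octave plus an augmented sixth.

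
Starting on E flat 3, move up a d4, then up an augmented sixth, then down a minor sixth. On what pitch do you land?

A 3

Eb3 up a diminished fourth → Abb3 (4 semitones).
Abb3 up an augmented sixth → F4 (10 semitones).
F4 down a minor sixth → A3 (8 semitones).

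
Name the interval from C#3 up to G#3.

perfect fifth

C to G spans five letter names (C-D-E-F-G), so the interval is some kind of fifth.
The perfect fifth spans 7 semitones, and C#3 to G#3 is exactly 7 semitones — so this is a perfect fifth.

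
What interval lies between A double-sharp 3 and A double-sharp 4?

perfect octave

A to A is the same letter name, plus an octave, so the interval is some kind of octave.
The perfect octave spans 12 semitones, and A##3 to A##4 is exactly 12 semitones — so this is a perfect octave.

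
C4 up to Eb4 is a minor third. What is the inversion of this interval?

Interval numbers invert to sum to nine: 3 + 6 = 9, so a third inverts to a sixth.
Quality inverts too: minor becomes major. That makes the inversion a major sixth.

M6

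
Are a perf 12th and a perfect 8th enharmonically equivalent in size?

No

19 semitones (perfect twelfth) vs 12 semitones (perfect octave): not equal.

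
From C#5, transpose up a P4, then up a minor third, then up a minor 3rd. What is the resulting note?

C#5 up a perfect fourth → F#5 (5 semitones).
F#5 up a minor third → A5 (3 semitones).
Up a minor third from A5: C6 (3 semitones up).

C6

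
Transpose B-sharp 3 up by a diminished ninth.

Two letters up from B (plus an octave) reaches C.
A diminished ninth spans 12 semitones, so from B#3 the target pitch is C5.

C 5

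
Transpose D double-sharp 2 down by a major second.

Counting two letter names down from D lands on C.
Moving 2 semitones down from D##2 (the size of a major second) reaches C##2.

C double-sharp 2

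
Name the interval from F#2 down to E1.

M9

Descending from F#2 to E1 is the same interval as ascending E1 to F#2.
E to F spans two letter names (E-F), plus an octave: a ninth.
The major ninth spans 14 semitones, and E1 to F#2 is exactly 14 semitones — so this is a major ninth.
(Equivalently, a compound major second: a major second plus an octave.)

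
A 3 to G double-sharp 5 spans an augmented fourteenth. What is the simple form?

Each octave removed subtracts seven from the number: 14 − 7 = 7.
So an augmented fourteenth is an octave plus an augmented seventh. The quality is unchanged.

augmented 7th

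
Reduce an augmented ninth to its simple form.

augmented 2nd

Each octave removed subtracts seven from the number: 9 − 7 = 2.
Quality carries through unchanged, so the simple form is an augmented second.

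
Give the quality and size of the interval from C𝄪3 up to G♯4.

C to G spans five letter names (C-D-E-F-G), plus an octave: a twelfth.
A perfect twelfth would be 19 semitones; C##3 to G#4 is 18, one semitone narrower, so the interval is diminished.
(Equivalently, a compound diminished fifth: a diminished fifth plus an octave.)

diminished 12th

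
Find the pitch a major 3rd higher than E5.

The third takes the letter from E up to G.
A major third is 4 semitones; 4 semitones up from E5 gives G#5.

G#5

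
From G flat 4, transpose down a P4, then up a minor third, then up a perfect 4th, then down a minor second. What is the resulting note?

A flat 4

A perfect fourth down from Gb4 is Db4.
Up a minor third from Db4: Fb4 (3 semitones up).
A perfect fourth up from Fb4 is Bbb4.
Bbb4 down a minor second → Ab4 (1 semitone).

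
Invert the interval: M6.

Inverted interval numbers add to nine, so a sixth pairs with a third (6 + 3 = 9).
The quality also flips — major becomes minor — giving a minor third.

minor third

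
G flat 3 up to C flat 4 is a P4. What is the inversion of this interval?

Inverted interval numbers add to nine, so a fourth pairs with a fifth (4 + 5 = 9).
And perfect stays perfect under inversion, so we get a perfect fifth.

perfect fifth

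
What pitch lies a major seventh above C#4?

B#4

The seventh takes the letter from C up to B.
Moving 11 semitones up from C#4 (the size of a major seventh) reaches B#4.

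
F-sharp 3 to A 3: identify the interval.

m3

F to A spans three letter names (F-G-A): a third.
A major third would be 4 semitones, but F#3 to A3 is 3 — one semitone narrower, making it a minor third.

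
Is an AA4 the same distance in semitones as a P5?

Yes

A doubly augmented fourth = 7 semitones = a perfect fifth; enharmonically equal.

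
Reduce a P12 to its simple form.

Take out an octave (7 from the number): 12 − 7 = 5.
That makes a perfect twelfth a compound perfect fifth — an octave plus a perfect fifth.

P5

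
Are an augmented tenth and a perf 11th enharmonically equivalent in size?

An augmented tenth = 17 semitones = a perfect eleventh; enharmonically equal.

Yes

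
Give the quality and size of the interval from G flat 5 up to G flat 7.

perfect fifteenth

G to G is the same letter name, plus 2 octaves: a fifteenth.
Counting semitones, Gb5→Gb7 is 24, which is the perfect fifteenth.
(Equivalently, a compound perfect octave: a perfect octave plus an octave.)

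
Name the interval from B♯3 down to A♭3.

Descending from B#3 to Ab3 is the same interval as ascending Ab3 to B#3.
A to B spans two letter names (A-B) — that makes it a second of some quality.
Ab3 to B#3 spans 4 semitones — two semitones wider than the major second (2) — giving a doubly augmented second.

doubly augmented second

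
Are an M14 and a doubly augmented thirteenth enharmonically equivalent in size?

Yes

A major fourteenth = 23 semitones = a doubly augmented thirteenth; enharmonically equal.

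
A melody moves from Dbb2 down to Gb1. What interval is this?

Descending from Dbb2 to Gb1 is the same interval as ascending Gb1 to Dbb2.
G to D spans five letter names (G-A-B-C-D) — that makes it a fifth of some quality.
The perfect fifth is 7 semitones; here we have 6, one semitone narrower: diminished.

diminished fifth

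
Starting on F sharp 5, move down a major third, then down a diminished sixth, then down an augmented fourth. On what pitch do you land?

C sharp 4

F#5 down a major third → D5 (4 semitones).
Down a diminished sixth from D5: F##4 (7 semitones down).
Down an augmented fourth from F##4: C#4 (6 semitones down).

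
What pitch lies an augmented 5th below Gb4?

Five letter names down from G: C.
An augmented fifth spans 8 semitones, so from Gb4 the target pitch is Cbb4.

Cbb4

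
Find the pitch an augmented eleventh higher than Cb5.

The eleventh's letter: C up four letter names plus an octave → F.
An augmented eleventh is 18 semitones; 18 semitones up from Cb5 gives F6.

F6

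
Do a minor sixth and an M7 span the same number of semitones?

A minor sixth spans 8 semitones; a major seventh spans 11 semitones. They differ by 3.

No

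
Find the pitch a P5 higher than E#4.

Five letter names up from E: B.
Moving 7 semitones up from E#4 (the size of a perfect fifth) reaches B#4.

B#4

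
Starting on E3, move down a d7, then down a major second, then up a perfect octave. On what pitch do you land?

E#3

Down a diminished seventh from E3: F##2 (9 semitones down).
A major second down from F##2 is E#2.
A perfect octave up from E#2 is E#3.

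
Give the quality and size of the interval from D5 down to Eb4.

major seventh

Descending from D5 to Eb4 is the same interval as ascending Eb4 to D5.
E to D spans seven letter names (E-F-G-A-B-C-D) — that makes it a seventh of some quality.
The major seventh spans 11 semitones, and Eb4 to D5 is exactly 11 semitones — so this is a major seventh.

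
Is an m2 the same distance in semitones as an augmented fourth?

A minor second spans 1 semitone; an augmented fourth spans 6 semitones. They differ by 5.

No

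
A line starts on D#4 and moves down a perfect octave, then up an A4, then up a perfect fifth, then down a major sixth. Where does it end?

F##3

D#4 down a perfect octave → D#3 (12 semitones).
Up an augmented fourth from D#3: G##3 (6 semitones up).
G##3 up a perfect fifth → D##4 (7 semitones).
A major sixth down from D##4 is F##3.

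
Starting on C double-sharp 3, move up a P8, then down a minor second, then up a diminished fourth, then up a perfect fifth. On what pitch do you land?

Up a perfect octave from C##3: C##4 (12 semitones up).
Down a minor second from C##4: B##3 (1 semitone down).
B##3 up a diminished fourth → E#4 (4 semitones).
A perfect fifth up from E#4 is B#4.

B sharp 4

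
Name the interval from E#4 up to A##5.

augmented 11th

E to A spans four letter names (E-F-G-A), plus an octave: an eleventh.
E#4 to A##5 spans 18 semitones — one semitone wider than the perfect eleventh (17) — giving an augmented eleventh.
(Equivalently, a compound augmented fourth: an augmented fourth plus an octave.)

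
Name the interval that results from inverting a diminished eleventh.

First reduce the compound diminished eleventh to its simple form, a diminished fourth.
The rule of nine gives the new number: 9 − 4 = 5, so a fourth becomes a fifth.
The quality also flips — diminished becomes augmented — giving an augmented fifth.

A5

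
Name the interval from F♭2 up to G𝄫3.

minor ninth

F to G spans two letter names (F-G), plus an octave, so the interval is some kind of ninth.
Fb2 to Gbb3 is 13 semitones, a half step short of the major ninth (14), so this is minor.
(Equivalently, a compound minor second: a minor second plus an octave.)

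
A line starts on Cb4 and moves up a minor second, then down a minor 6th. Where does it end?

Up a minor second from Cb4: Dbb4 (1 semitone up).
Dbb4 down a minor sixth → Fb3 (8 semitones).

Fb3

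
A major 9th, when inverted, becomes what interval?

First reduce the compound major ninth to its simple form, a major second.
Inverted interval numbers add to nine, so a second pairs with a seventh (2 + 7 = 9).
Quality inverts too: major becomes minor. That makes the inversion a minor seventh.

minor 7th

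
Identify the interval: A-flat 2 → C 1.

Descending from Ab2 to C1 is the same interval as ascending C1 to Ab2.
C to A spans six letter names (C-D-E-F-G-A), plus an octave, so the interval is some kind of thirteenth.
At 20 semitones, C1→Ab2 falls one short of a major thirteenth: minor.
(Equivalently, a compound minor sixth: a minor sixth plus an octave.)

m13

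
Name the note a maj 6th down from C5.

The sixth takes the letter from C down to E.
Moving 9 semitones down from C5 (the size of a major sixth) reaches Eb4.

Eb4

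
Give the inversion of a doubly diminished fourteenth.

First reduce the compound doubly diminished fourteenth to its simple form, a doubly diminished seventh.
Interval numbers invert to sum to nine: 7 + 2 = 9, so a seventh inverts to a second.
And doubly diminished becomes doubly augmented under inversion, so we get a doubly augmented second.

doubly augmented 2nd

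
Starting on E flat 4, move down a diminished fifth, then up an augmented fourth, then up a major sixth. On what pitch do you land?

B sharp 4

Eb4 down a diminished fifth → A3 (6 semitones).
An augmented fourth up from A3 is D#4.
Up a major sixth from D#4: B#4 (9 semitones up).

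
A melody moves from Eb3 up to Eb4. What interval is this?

E to E is the same letter name, plus an octave — that makes it an octave of some quality.
The perfect octave spans 12 semitones, and Eb3 to Eb4 is exactly 12 semitones — so this is a perfect octave.

perfect 8th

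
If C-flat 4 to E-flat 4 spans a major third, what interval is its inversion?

minor sixth

Interval numbers invert to sum to nine: 3 + 6 = 9, so a third inverts to a sixth.
The quality also flips — major becomes minor — giving a minor sixth.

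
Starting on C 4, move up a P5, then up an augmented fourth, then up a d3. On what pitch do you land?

E flat 5

A perfect fifth up from C4 is G4.
Up an augmented fourth from G4: C#5 (6 semitones up).
C#5 up a diminished third → Eb5 (2 semitones).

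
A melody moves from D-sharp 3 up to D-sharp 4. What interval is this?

D to D is the same letter name, plus an octave: an octave.
D#3 to D#4 is 12 semitones, matching the perfect octave exactly, so the quality is perfect.

perfect 8th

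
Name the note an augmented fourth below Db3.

Abb2

The fourth takes the letter from D down to A.
An augmented fourth is 6 semitones; 6 semitones down from Db3 gives Abb2.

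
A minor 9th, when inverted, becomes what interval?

M7

First reduce the compound minor ninth to its simple form, a minor second.
Inverted interval numbers add to nine, so a second pairs with a seventh (2 + 7 = 9).
The quality also flips — minor becomes major — giving a major seventh.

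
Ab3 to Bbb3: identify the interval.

m2

A to B spans two letter names (A-B) — that makes it a second of some quality.
At 1 semitone, Ab3→Bbb3 falls one short of a major second: minor.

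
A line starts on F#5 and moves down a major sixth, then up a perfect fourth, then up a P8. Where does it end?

D6

A major sixth down from F#5 is A4.
Up a perfect fourth from A4: D5 (5 semitones up).
D5 up a perfect octave → D6 (12 semitones).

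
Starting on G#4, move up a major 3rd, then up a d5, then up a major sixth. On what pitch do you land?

Up a major third from G#4: B#4 (4 semitones up).
B#4 up a diminished fifth → F#5 (6 semitones).
Up a major sixth from F#5: D#6 (9 semitones up).

D#6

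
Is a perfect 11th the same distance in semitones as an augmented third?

No

A perfect eleventh is 17 semitones but an augmented third is 5 semitones — different sizes.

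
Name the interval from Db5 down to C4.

m9

Descending from Db5 to C4 is the same interval as ascending C4 to Db5.
C to D spans two letter names (C-D), plus an octave, so the interval is some kind of ninth.
C4 to Db5 is 13 semitones, a half step short of the major ninth (14), so this is minor.
(Equivalently, a compound minor second: a minor second plus an octave.)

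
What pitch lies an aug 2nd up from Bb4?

C#5

Two letter names up from B: C.
Moving 3 semitones up from Bb4 (the size of an augmented second) reaches C#5.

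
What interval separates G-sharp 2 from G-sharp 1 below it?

Descending from G#2 to G#1 is the same interval as ascending G#1 to G#2.
G to G is the same letter name, plus an octave, so the interval is some kind of octave.
Counting semitones, G#1→G#2 is 12, which is the perfect octave.

perfect 8th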